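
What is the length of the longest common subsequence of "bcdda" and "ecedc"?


LCS of "bcdda" and "ecedc"
DP table:
           e    c    e    d    c
      0    0    0    0    0    0
  b   0    0    0    0    0    0
  c   0    0    1    1    1    1
  d   0    0    1    1    2    2
  d   0    0    1    1    2    2
  a   0    0    1    1    2    2
LCS length = dp[5][5] = 2

2


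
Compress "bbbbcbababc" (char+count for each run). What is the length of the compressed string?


Input: bbbbcbababc
Runs:
  'b' x 4 => "b4"
  'c' x 1 => "c1"
  'b' x 1 => "b1"
  'a' x 1 => "a1"
  'b' x 1 => "b1"
  'a' x 1 => "a1"
  'b' x 1 => "b1"
  'c' x 1 => "c1"
Compressed: "b4c1b1a1b1a1b1c1"
Compressed length: 16

16


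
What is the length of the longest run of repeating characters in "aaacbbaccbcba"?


Input: "aaacbbaccbcba"
Scanning for longest run:
  Position 1 ('a'): continues run of 'a', length=2
  Position 2 ('a'): continues run of 'a', length=3
  Position 3 ('c'): new char, reset run to 1
  Position 4 ('b'): new char, reset run to 1
  Position 5 ('b'): continues run of 'b', length=2
  Position 6 ('a'): new char, reset run to 1
  Position 7 ('c'): new char, reset run to 1
  Position 8 ('c'): continues run of 'c', length=2
  Position 9 ('b'): new char, reset run to 1
  Position 10 ('c'): new char, reset run to 1
  Position 11 ('b'): new char, reset run to 1
  Position 12 ('a'): new char, reset run to 1
Longest run: 'a' with length 3

3


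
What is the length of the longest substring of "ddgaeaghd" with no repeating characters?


Input: "ddgaeaghd"
Sliding window (track last position of each char):
  Position 0 ('d'): window [0,0] length 1 -- new best
  Position 1 ('d'): repeat (last at 0), move window start to 1
  Position 1 ('d'): window [1,1] length 1
  Position 2 ('g'): window [1,2] length 2 -- new best
  Position 3 ('a'): window [1,3] length 3 -- new best
  Position 4 ('e'): window [1,4] length 4 -- new best
  Position 5 ('a'): repeat (last at 3), move window start to 4
  Position 5 ('a'): window [4,5] length 2
  Position 6 ('g'): window [4,6] length 3
  Position 7 ('h'): window [4,7] length 4
  Position 8 ('d'): window [4,8] length 5 -- new best
Longest substring with no repeats: "eaghd" with length 5

5


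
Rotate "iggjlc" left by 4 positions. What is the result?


Input: "iggjlc", rotate left by 4
First 4 characters: "iggj"
Remaining characters: "lc"
Concatenate remaining + first: "lc" + "iggj" = "lciggj"

lciggj


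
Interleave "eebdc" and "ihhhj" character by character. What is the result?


Interleaving "eebdc" and "ihhhj":
  Position 0: 'e' from first, 'i' from second => "ei"
  Position 1: 'e' from first, 'h' from second => "eh"
  Position 2: 'b' from first, 'h' from second => "bh"
  Position 3: 'd' from first, 'h' from second => "dh"
  Position 4: 'c' from first, 'j' from second => "cj"
Result: eiehbhdhcj

eiehbhdhcj


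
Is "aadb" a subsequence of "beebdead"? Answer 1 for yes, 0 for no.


Check if "aadb" is a subsequence of "beebdead"
Greedy scan:
  Position 0 ('b'): no match needed
  Position 1 ('e'): no match needed
  Position 2 ('e'): no match needed
  Position 3 ('b'): no match needed
  Position 4 ('d'): no match needed
  Position 5 ('e'): no match needed
  Position 6 ('a'): matches sub[0] = 'a'
  Position 7 ('d'): no match needed
Only matched 1/4 characters => not a subsequence

0


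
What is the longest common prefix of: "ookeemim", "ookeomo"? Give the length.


Words: ookeemim, ookeomo
  Position 0: all 'o' => match
  Position 1: all 'o' => match
  Position 2: all 'k' => match
  Position 3: all 'e' => match
  Position 4: ('e', 'o') => mismatch, stop
LCP = "ooke" (length 4)

4


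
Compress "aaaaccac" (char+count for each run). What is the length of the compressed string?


Input: aaaaccac
Runs:
  'a' x 4 => "a4"
  'c' x 2 => "c2"
  'a' x 1 => "a1"
  'c' x 1 => "c1"
Compressed: "a4c2a1c1"
Compressed length: 8

8


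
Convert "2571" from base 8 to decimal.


Input: "2571" in base 8
Positional expansion:
  Digit '2' (value 2) x 8^3 = 1024
  Digit '5' (value 5) x 8^2 = 320
  Digit '7' (value 7) x 8^1 = 56
  Digit '1' (value 1) x 8^0 = 1
Sum = 1401

1401


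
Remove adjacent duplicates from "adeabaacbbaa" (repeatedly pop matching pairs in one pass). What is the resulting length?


Input: adeabaacbbaa
Stack-based adjacent duplicate removal:
  Read 'a': push. Stack: a
  Read 'd': push. Stack: ad
  Read 'e': push. Stack: ade
  Read 'a': push. Stack: adea
  Read 'b': push. Stack: adeab
  Read 'a': push. Stack: adeaba
  Read 'a': matches stack top 'a' => pop. Stack: adeab
  Read 'c': push. Stack: adeabc
  Read 'b': push. Stack: adeabcb
  Read 'b': matches stack top 'b' => pop. Stack: adeabc
  Read 'a': push. Stack: adeabca
  Read 'a': matches stack top 'a' => pop. Stack: adeabc
Final stack: "adeabc" (length 6)

6


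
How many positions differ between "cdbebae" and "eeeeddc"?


Comparing "cdbebae" and "eeeeddc" position by position:
  Position 0: 'c' vs 'e' => DIFFER
  Position 1: 'd' vs 'e' => DIFFER
  Position 2: 'b' vs 'e' => DIFFER
  Position 3: 'e' vs 'e' => same
  Position 4: 'b' vs 'd' => DIFFER
  Position 5: 'a' vs 'd' => DIFFER
  Position 6: 'e' vs 'c' => DIFFER
Positions that differ: 6

6


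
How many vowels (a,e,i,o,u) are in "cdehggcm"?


Input: cdehggcm
Checking each character:
  'c' at position 0: consonant
  'd' at position 1: consonant
  'e' at position 2: vowel (running total: 1)
  'h' at position 3: consonant
  'g' at position 4: consonant
  'g' at position 5: consonant
  'c' at position 6: consonant
  'm' at position 7: consonant
Total vowels: 1

1


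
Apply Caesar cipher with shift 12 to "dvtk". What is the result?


Caesar cipher: shift "dvtk" by 12
  'd' (pos 3) + 12 = pos 15 = 'p'
  'v' (pos 21) + 12 = pos 7 = 'h'
  't' (pos 19) + 12 = pos 5 = 'f'
  'k' (pos 10) + 12 = pos 22 = 'w'
Result: phfw

phfw


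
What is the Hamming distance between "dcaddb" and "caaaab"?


Comparing "dcaddb" and "caaaab" position by position:
  Position 0: 'd' vs 'c' => differ
  Position 1: 'c' vs 'a' => differ
  Position 2: 'a' vs 'a' => same
  Position 3: 'd' vs 'a' => differ
  Position 4: 'd' vs 'a' => differ
  Position 5: 'b' vs 'b' => same
Total differences (Hamming distance): 4

4


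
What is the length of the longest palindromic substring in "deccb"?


Input: "deccb"
Checking substrings for palindromes:
  [2:4] "cc" (len 2) => palindrome
Longest palindromic substring: "cc" with length 2

2


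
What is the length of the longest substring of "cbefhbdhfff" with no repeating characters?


Input: "cbefhbdhfff"
Sliding window (track last position of each char):
  Position 0 ('c'): window [0,0] length 1 -- new best
  Position 1 ('b'): window [0,1] length 2 -- new best
  Position 2 ('e'): window [0,2] length 3 -- new best
  Position 3 ('f'): window [0,3] length 4 -- new best
  Position 4 ('h'): window [0,4] length 5 -- new best
  Position 5 ('b'): repeat (last at 1), move window start to 2
  Position 5 ('b'): window [2,5] length 4
  Position 6 ('d'): window [2,6] length 5
  Position 7 ('h'): repeat (last at 4), move window start to 5
  Position 7 ('h'): window [5,7] length 3
  Position 8 ('f'): window [5,8] length 4
  Position 9 ('f'): repeat (last at 8), move window start to 9
  Position 9 ('f'): window [9,9] length 1
  Position 10 ('f'): repeat (last at 9), move window start to 10
  Position 10 ('f'): window [10,10] length 1
Longest substring with no repeats: "cbefh" with length 5

5


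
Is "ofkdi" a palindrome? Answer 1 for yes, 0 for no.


Input: ofkdi
Reversed: idkfo
  Compare pos 0 ('o') with pos 4 ('i'): MISMATCH
  Compare pos 1 ('f') with pos 3 ('d'): MISMATCH
Result: not a palindrome

0


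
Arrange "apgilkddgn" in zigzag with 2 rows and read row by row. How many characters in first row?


Zigzag "apgilkddgn" into 2 rows:
Placing characters:
  'a' => row 0
  'p' => row 1
  'g' => row 0
  'i' => row 1
  'l' => row 0
  'k' => row 1
  'd' => row 0
  'd' => row 1
  'g' => row 0
  'n' => row 1
Rows:
  Row 0: "agldg"
  Row 1: "pikdn"
First row length: 5

5


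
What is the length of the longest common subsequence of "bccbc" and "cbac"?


LCS of "bccbc" and "cbac"
DP table:
           c    b    a    c
      0    0    0    0    0
  b   0    0    1    1    1
  c   0    1    1    1    2
  c   0    1    1    1    2
  b   0    1    2    2    2
  c   0    1    2    2    3
LCS length = dp[5][4] = 3

3


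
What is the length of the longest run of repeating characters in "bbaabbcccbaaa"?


Input: "bbaabbcccbaaa"
Scanning for longest run:
  Position 1 ('b'): continues run of 'b', length=2
  Position 2 ('a'): new char, reset run to 1
  Position 3 ('a'): continues run of 'a', length=2
  Position 4 ('b'): new char, reset run to 1
  Position 5 ('b'): continues run of 'b', length=2
  Position 6 ('c'): new char, reset run to 1
  Position 7 ('c'): continues run of 'c', length=2
  Position 8 ('c'): continues run of 'c', length=3
  Position 9 ('b'): new char, reset run to 1
  Position 10 ('a'): new char, reset run to 1
  Position 11 ('a'): continues run of 'a', length=2
  Position 12 ('a'): continues run of 'a', length=3
Longest run: 'c' with length 3

3


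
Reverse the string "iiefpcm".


Input: iiefpcm
Reading characters right to left:
  Position 6: 'm'
  Position 5: 'c'
  Position 4: 'p'
  Position 3: 'f'
  Position 2: 'e'
  Position 1: 'i'
  Position 0: 'i'
Reversed: mcpfeii

mcpfeii


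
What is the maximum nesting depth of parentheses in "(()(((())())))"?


Input: "(()(((())())))"
Tracking depth:
  Position 0 '(': depth becomes 1
  Position 1 '(': depth becomes 2
  Position 2 ')': depth becomes 1
  Position 3 '(': depth becomes 2
  Position 4 '(': depth becomes 3
  Position 5 '(': depth becomes 4
  Position 6 '(': depth becomes 5
  Position 7 ')': depth becomes 4
  Position 8 ')': depth becomes 3
  Position 9 '(': depth becomes 4
  Position 10 ')': depth becomes 3
  Position 11 ')': depth becomes 2
  Position 12 ')': depth becomes 1
  Position 13 ')': depth becomes 0
Maximum depth reached: 5

5


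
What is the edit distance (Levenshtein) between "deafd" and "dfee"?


Computing edit distance: "deafd" -> "dfee"
DP table:
           d    f    e    e
      0    1    2    3    4
  d   1    0    1    2    3
  e   2    1    1    1    2
  a   3    2    2    2    2
  f   4    3    2    3    3
  d   5    4    3    3    4
Edit distance = dp[5][4] = 4

4


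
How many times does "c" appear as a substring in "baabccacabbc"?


Searching for "c" in "baabccacabbc"
Scanning each position:
  Position 0: "b" => no
  Position 1: "a" => no
  Position 2: "a" => no
  Position 3: "b" => no
  Position 4: "c" => MATCH
  Position 5: "c" => MATCH
  Position 6: "a" => no
  Position 7: "c" => MATCH
  Position 8: "a" => no
  Position 9: "b" => no
  Position 10: "b" => no
  Position 11: "c" => MATCH
Total occurrences: 4

4


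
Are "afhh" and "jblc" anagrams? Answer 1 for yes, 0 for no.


Strings: "afhh", "jblc"
Sorted first:  afhh
Sorted second: bcjl
Differ at position 0: 'a' vs 'b' => not anagrams

0


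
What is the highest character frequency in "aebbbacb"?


Input: aebbbacb
Character counts:
  'a': 2
  'b': 4
  'c': 1
  'e': 1
Maximum frequency: 4

4


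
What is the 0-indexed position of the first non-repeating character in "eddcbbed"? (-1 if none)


Input: eddcbbed
Character frequencies:
  'b': 2
  'c': 1
  'd': 3
  'e': 2
Scanning left to right for freq == 1:
  Position 0 ('e'): freq=2, skip
  Position 1 ('d'): freq=3, skip
  Position 2 ('d'): freq=3, skip
  Position 3 ('c'): unique! => answer = 3

3


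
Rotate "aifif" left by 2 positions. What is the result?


Input: "aifif", rotate left by 2
First 2 characters: "ai"
Remaining characters: "fif"
Concatenate remaining + first: "fif" + "ai" = "fifai"

fifai


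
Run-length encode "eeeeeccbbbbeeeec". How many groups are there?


Input: eeeeeccbbbbeeeec
Scanning for consecutive runs:
  Group 1: 'e' x 5 (positions 0-4)
  Group 2: 'c' x 2 (positions 5-6)
  Group 3: 'b' x 4 (positions 7-10)
  Group 4: 'e' x 4 (positions 11-14)
  Group 5: 'c' x 1 (positions 15-15)
Total groups: 5

5


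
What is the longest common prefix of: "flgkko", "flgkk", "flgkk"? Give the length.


Words: flgkko, flgkk, flgkk
  Position 0: all 'f' => match
  Position 1: all 'l' => match
  Position 2: all 'g' => match
  Position 3: all 'k' => match
  Position 4: all 'k' => match
LCP = "flgkk" (length 5)

5


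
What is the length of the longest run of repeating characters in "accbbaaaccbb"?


Input: "accbbaaaccbb"
Scanning for longest run:
  Position 1 ('c'): new char, reset run to 1
  Position 2 ('c'): continues run of 'c', length=2
  Position 3 ('b'): new char, reset run to 1
  Position 4 ('b'): continues run of 'b', length=2
  Position 5 ('a'): new char, reset run to 1
  Position 6 ('a'): continues run of 'a', length=2
  Position 7 ('a'): continues run of 'a', length=3
  Position 8 ('c'): new char, reset run to 1
  Position 9 ('c'): continues run of 'c', length=2
  Position 10 ('b'): new char, reset run to 1
  Position 11 ('b'): continues run of 'b', length=2
Longest run: 'a' with length 3

3


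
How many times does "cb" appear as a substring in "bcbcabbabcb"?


Searching for "cb" in "bcbcabbabcb"
Scanning each position:
  Position 0: "bc" => no
  Position 1: "cb" => MATCH
  Position 2: "bc" => no
  Position 3: "ca" => no
  Position 4: "ab" => no
  Position 5: "bb" => no
  Position 6: "ba" => no
  Position 7: "ab" => no
  Position 8: "bc" => no
  Position 9: "cb" => MATCH
Total occurrences: 2

2


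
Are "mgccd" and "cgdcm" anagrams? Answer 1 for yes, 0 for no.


Strings: "mgccd", "cgdcm"
Sorted first:  ccdgm
Sorted second: ccdgm
Sorted forms match => anagrams

1


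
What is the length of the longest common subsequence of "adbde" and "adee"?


LCS of "adbde" and "adee"
DP table:
           a    d    e    e
      0    0    0    0    0
  a   0    1    1    1    1
  d   0    1    2    2    2
  b   0    1    2    2    2
  d   0    1    2    2    2
  e   0    1    2    3    3
LCS length = dp[5][4] = 3

3


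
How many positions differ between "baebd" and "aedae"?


Comparing "baebd" and "aedae" position by position:
  Position 0: 'b' vs 'a' => DIFFER
  Position 1: 'a' vs 'e' => DIFFER
  Position 2: 'e' vs 'd' => DIFFER
  Position 3: 'b' vs 'a' => DIFFER
  Position 4: 'd' vs 'e' => DIFFER
Positions that differ: 5

5


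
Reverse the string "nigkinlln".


Input: nigkinlln
Reading characters right to left:
  Position 8: 'n'
  Position 7: 'l'
  Position 6: 'l'
  Position 5: 'n'
  Position 4: 'i'
  Position 3: 'k'
  Position 2: 'g'
  Position 1: 'i'
  Position 0: 'n'
Reversed: nllnikgin

nllnikgin


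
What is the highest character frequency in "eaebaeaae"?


Input: eaebaeaae
Character counts:
  'a': 4
  'b': 1
  'e': 4
Maximum frequency: 4

4


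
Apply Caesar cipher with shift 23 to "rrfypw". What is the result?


Caesar cipher: shift "rrfypw" by 23
  'r' (pos 17) + 23 = pos 14 = 'o'
  'r' (pos 17) + 23 = pos 14 = 'o'
  'f' (pos 5) + 23 = pos 2 = 'c'
  'y' (pos 24) + 23 = pos 21 = 'v'
  'p' (pos 15) + 23 = pos 12 = 'm'
  'w' (pos 22) + 23 = pos 19 = 't'
Result: oocvmt

oocvmt


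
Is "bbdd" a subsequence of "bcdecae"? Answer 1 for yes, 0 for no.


Check if "bbdd" is a subsequence of "bcdecae"
Greedy scan:
  Position 0 ('b'): matches sub[0] = 'b'
  Position 1 ('c'): no match needed
  Position 2 ('d'): no match needed
  Position 3 ('e'): no match needed
  Position 4 ('c'): no match needed
  Position 5 ('a'): no match needed
  Position 6 ('e'): no match needed
Only matched 1/4 characters => not a subsequence

0


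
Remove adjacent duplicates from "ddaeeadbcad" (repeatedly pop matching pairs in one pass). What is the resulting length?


Input: ddaeeadbcad
Stack-based adjacent duplicate removal:
  Read 'd': push. Stack: d
  Read 'd': matches stack top 'd' => pop. Stack: (empty)
  Read 'a': push. Stack: a
  Read 'e': push. Stack: ae
  Read 'e': matches stack top 'e' => pop. Stack: a
  Read 'a': matches stack top 'a' => pop. Stack: (empty)
  Read 'd': push. Stack: d
  Read 'b': push. Stack: db
  Read 'c': push. Stack: dbc
  Read 'a': push. Stack: dbca
  Read 'd': push. Stack: dbcad
Final stack: "dbcad" (length 5)

5


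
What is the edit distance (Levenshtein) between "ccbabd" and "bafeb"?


Computing edit distance: "ccbabd" -> "bafeb"
DP table:
           b    a    f    e    b
      0    1    2    3    4    5
  c   1    1    2    3    4    5
  c   2    2    2    3    4    5
  b   3    2    3    3    4    4
  a   4    3    2    3    4    5
  b   5    4    3    3    4    4
  d   6    5    4    4    4    5
Edit distance = dp[6][5] = 5

5


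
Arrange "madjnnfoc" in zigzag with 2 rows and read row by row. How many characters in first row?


Zigzag "madjnnfoc" into 2 rows:
Placing characters:
  'm' => row 0
  'a' => row 1
  'd' => row 0
  'j' => row 1
  'n' => row 0
  'n' => row 1
  'f' => row 0
  'o' => row 1
  'c' => row 0
Rows:
  Row 0: "mdnfc"
  Row 1: "ajno"
First row length: 5

5


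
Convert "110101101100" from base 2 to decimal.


Input: "110101101100" in base 2
Positional expansion:
  Digit '1' (value 1) x 2^11 = 2048
  Digit '1' (value 1) x 2^10 = 1024
  Digit '0' (value 0) x 2^9 = 0
  Digit '1' (value 1) x 2^8 = 256
  Digit '0' (value 0) x 2^7 = 0
  Digit '1' (value 1) x 2^6 = 64
  Digit '1' (value 1) x 2^5 = 32
  Digit '0' (value 0) x 2^4 = 0
  Digit '1' (value 1) x 2^3 = 8
  Digit '1' (value 1) x 2^2 = 4
  Digit '0' (value 0) x 2^1 = 0
  Digit '0' (value 0) x 2^0 = 0
Sum = 3436

3436


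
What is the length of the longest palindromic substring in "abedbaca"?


Input: "abedbaca"
Checking substrings for palindromes:
  [5:8] "aca" (len 3) => palindrome
Longest palindromic substring: "aca" with length 3

3


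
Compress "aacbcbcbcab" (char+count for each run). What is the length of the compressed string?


Input: aacbcbcbcab
Runs:
  'a' x 2 => "a2"
  'c' x 1 => "c1"
  'b' x 1 => "b1"
  'c' x 1 => "c1"
  'b' x 1 => "b1"
  'c' x 1 => "c1"
  'b' x 1 => "b1"
  'c' x 1 => "c1"
  'a' x 1 => "a1"
  'b' x 1 => "b1"
Compressed: "a2c1b1c1b1c1b1c1a1b1"
Compressed length: 20

20


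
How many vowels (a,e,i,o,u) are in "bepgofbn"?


Input: bepgofbn
Checking each character:
  'b' at position 0: consonant
  'e' at position 1: vowel (running total: 1)
  'p' at position 2: consonant
  'g' at position 3: consonant
  'o' at position 4: vowel (running total: 2)
  'f' at position 5: consonant
  'b' at position 6: consonant
  'n' at position 7: consonant
Total vowels: 2

2


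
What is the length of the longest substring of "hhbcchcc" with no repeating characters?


Input: "hhbcchcc"
Sliding window (track last position of each char):
  Position 0 ('h'): window [0,0] length 1 -- new best
  Position 1 ('h'): repeat (last at 0), move window start to 1
  Position 1 ('h'): window [1,1] length 1
  Position 2 ('b'): window [1,2] length 2 -- new best
  Position 3 ('c'): window [1,3] length 3 -- new best
  Position 4 ('c'): repeat (last at 3), move window start to 4
  Position 4 ('c'): window [4,4] length 1
  Position 5 ('h'): window [4,5] length 2
  Position 6 ('c'): repeat (last at 4), move window start to 5
  Position 6 ('c'): window [5,6] length 2
  Position 7 ('c'): repeat (last at 6), move window start to 7
  Position 7 ('c'): window [7,7] length 1
Longest substring with no repeats: "hbc" with length 3

3


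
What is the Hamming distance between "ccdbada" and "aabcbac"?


Comparing "ccdbada" and "aabcbac" position by position:
  Position 0: 'c' vs 'a' => differ
  Position 1: 'c' vs 'a' => differ
  Position 2: 'd' vs 'b' => differ
  Position 3: 'b' vs 'c' => differ
  Position 4: 'a' vs 'b' => differ
  Position 5: 'd' vs 'a' => differ
  Position 6: 'a' vs 'c' => differ
Total differences (Hamming distance): 7

7


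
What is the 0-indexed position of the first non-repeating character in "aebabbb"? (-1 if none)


Input: aebabbb
Character frequencies:
  'a': 2
  'b': 4
  'e': 1
Scanning left to right for freq == 1:
  Position 0 ('a'): freq=2, skip
  Position 1 ('e'): unique! => answer = 1

1


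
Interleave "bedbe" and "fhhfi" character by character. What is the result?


Interleaving "bedbe" and "fhhfi":
  Position 0: 'b' from first, 'f' from second => "bf"
  Position 1: 'e' from first, 'h' from second => "eh"
  Position 2: 'd' from first, 'h' from second => "dh"
  Position 3: 'b' from first, 'f' from second => "bf"
  Position 4: 'e' from first, 'i' from second => "ei"
Result: bfehdhbfei

bfehdhbfei


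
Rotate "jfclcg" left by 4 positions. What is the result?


Input: "jfclcg", rotate left by 4
First 4 characters: "jfcl"
Remaining characters: "cg"
Concatenate remaining + first: "cg" + "jfcl" = "cgjfcl"

cgjfcl


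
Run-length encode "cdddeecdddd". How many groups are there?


Input: cdddeecdddd
Scanning for consecutive runs:
  Group 1: 'c' x 1 (positions 0-0)
  Group 2: 'd' x 3 (positions 1-3)
  Group 3: 'e' x 2 (positions 4-5)
  Group 4: 'c' x 1 (positions 6-6)
  Group 5: 'd' x 4 (positions 7-10)
Total groups: 5

5


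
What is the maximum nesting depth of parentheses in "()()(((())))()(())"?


Input: "()()(((())))()(())"
Tracking depth:
  Position 0 '(': depth becomes 1
  Position 1 ')': depth becomes 0
  Position 2 '(': depth becomes 1
  Position 3 ')': depth becomes 0
  Position 4 '(': depth becomes 1
  Position 5 '(': depth becomes 2
  Position 6 '(': depth becomes 3
  Position 7 '(': depth becomes 4
  Position 8 ')': depth becomes 3
  Position 9 ')': depth becomes 2
  Position 10 ')': depth becomes 1
  Position 11 ')': depth becomes 0
  Position 12 '(': depth becomes 1
  Position 13 ')': depth becomes 0
  Position 14 '(': depth becomes 1
  Position 15 '(': depth becomes 2
  Position 16 ')': depth becomes 1
  Position 17 ')': depth becomes 0
Maximum depth reached: 4

4


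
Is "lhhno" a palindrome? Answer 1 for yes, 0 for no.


Input: lhhno
Reversed: onhhl
  Compare pos 0 ('l') with pos 4 ('o'): MISMATCH
  Compare pos 1 ('h') with pos 3 ('n'): MISMATCH
Result: not a palindrome

0


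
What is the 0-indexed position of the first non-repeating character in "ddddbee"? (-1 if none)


Input: ddddbee
Character frequencies:
  'b': 1
  'd': 4
  'e': 2
Scanning left to right for freq == 1:
  Position 0 ('d'): freq=4, skip
  Position 1 ('d'): freq=4, skip
  Position 2 ('d'): freq=4, skip
  Position 3 ('d'): freq=4, skip
  Position 4 ('b'): unique! => answer = 4

4


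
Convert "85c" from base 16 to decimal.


Input: "85c" in base 16
Positional expansion:
  Digit '8' (value 8) x 16^2 = 2048
  Digit '5' (value 5) x 16^1 = 80
  Digit 'c' (value 12) x 16^0 = 12
Sum = 2140

2140


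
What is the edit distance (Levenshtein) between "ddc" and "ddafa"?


Computing edit distance: "ddc" -> "ddafa"
DP table:
           d    d    a    f    a
      0    1    2    3    4    5
  d   1    0    1    2    3    4
  d   2    1    0    1    2    3
  c   3    2    1    1    2    3
Edit distance = dp[3][5] = 3

3


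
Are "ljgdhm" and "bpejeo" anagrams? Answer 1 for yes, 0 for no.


Strings: "ljgdhm", "bpejeo"
Sorted first:  dghjlm
Sorted second: beejop
Differ at position 0: 'd' vs 'b' => not anagrams

0


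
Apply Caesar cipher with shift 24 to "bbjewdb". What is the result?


Caesar cipher: shift "bbjewdb" by 24
  'b' (pos 1) + 24 = pos 25 = 'z'
  'b' (pos 1) + 24 = pos 25 = 'z'
  'j' (pos 9) + 24 = pos 7 = 'h'
  'e' (pos 4) + 24 = pos 2 = 'c'
  'w' (pos 22) + 24 = pos 20 = 'u'
  'd' (pos 3) + 24 = pos 1 = 'b'
  'b' (pos 1) + 24 = pos 25 = 'z'
Result: zzhcubz

zzhcubz


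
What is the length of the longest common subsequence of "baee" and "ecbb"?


LCS of "baee" and "ecbb"
DP table:
           e    c    b    b
      0    0    0    0    0
  b   0    0    0    1    1
  a   0    0    0    1    1
  e   0    1    1    1    1
  e   0    1    1    1    1
LCS length = dp[4][4] = 1

1


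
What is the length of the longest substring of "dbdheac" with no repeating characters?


Input: "dbdheac"
Sliding window (track last position of each char):
  Position 0 ('d'): window [0,0] length 1 -- new best
  Position 1 ('b'): window [0,1] length 2 -- new best
  Position 2 ('d'): repeat (last at 0), move window start to 1
  Position 2 ('d'): window [1,2] length 2
  Position 3 ('h'): window [1,3] length 3 -- new best
  Position 4 ('e'): window [1,4] length 4 -- new best
  Position 5 ('a'): window [1,5] length 5 -- new best
  Position 6 ('c'): window [1,6] length 6 -- new best
Longest substring with no repeats: "bdheac" with length 6

6


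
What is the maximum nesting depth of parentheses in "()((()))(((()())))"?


Input: "()((()))(((()())))"
Tracking depth:
  Position 0 '(': depth becomes 1
  Position 1 ')': depth becomes 0
  Position 2 '(': depth becomes 1
  Position 3 '(': depth becomes 2
  Position 4 '(': depth becomes 3
  Position 5 ')': depth becomes 2
  Position 6 ')': depth becomes 1
  Position 7 ')': depth becomes 0
  Position 8 '(': depth becomes 1
  Position 9 '(': depth becomes 2
  Position 10 '(': depth becomes 3
  Position 11 '(': depth becomes 4
  Position 12 ')': depth becomes 3
  Position 13 '(': depth becomes 4
  Position 14 ')': depth becomes 3
  Position 15 ')': depth becomes 2
  Position 16 ')': depth becomes 1
  Position 17 ')': depth becomes 0
Maximum depth reached: 4

4


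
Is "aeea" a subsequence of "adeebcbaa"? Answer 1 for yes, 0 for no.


Check if "aeea" is a subsequence of "adeebcbaa"
Greedy scan:
  Position 0 ('a'): matches sub[0] = 'a'
  Position 1 ('d'): no match needed
  Position 2 ('e'): matches sub[1] = 'e'
  Position 3 ('e'): matches sub[2] = 'e'
  Position 4 ('b'): no match needed
  Position 5 ('c'): no match needed
  Position 6 ('b'): no match needed
  Position 7 ('a'): matches sub[3] = 'a'
  Position 8 ('a'): no match needed
All 4 characters matched => is a subsequence

1


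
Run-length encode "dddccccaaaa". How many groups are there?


Input: dddccccaaaa
Scanning for consecutive runs:
  Group 1: 'd' x 3 (positions 0-2)
  Group 2: 'c' x 4 (positions 3-6)
  Group 3: 'a' x 4 (positions 7-10)
Total groups: 3

3


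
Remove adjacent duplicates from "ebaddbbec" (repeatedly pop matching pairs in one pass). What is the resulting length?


Input: ebaddbbec
Stack-based adjacent duplicate removal:
  Read 'e': push. Stack: e
  Read 'b': push. Stack: eb
  Read 'a': push. Stack: eba
  Read 'd': push. Stack: ebad
  Read 'd': matches stack top 'd' => pop. Stack: eba
  Read 'b': push. Stack: ebab
  Read 'b': matches stack top 'b' => pop. Stack: eba
  Read 'e': push. Stack: ebae
  Read 'c': push. Stack: ebaec
Final stack: "ebaec" (length 5)

5


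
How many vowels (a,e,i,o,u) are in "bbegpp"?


Input: bbegpp
Checking each character:
  'b' at position 0: consonant
  'b' at position 1: consonant
  'e' at position 2: vowel (running total: 1)
  'g' at position 3: consonant
  'p' at position 4: consonant
  'p' at position 5: consonant
Total vowels: 1

1


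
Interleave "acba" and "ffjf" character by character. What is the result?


Interleaving "acba" and "ffjf":
  Position 0: 'a' from first, 'f' from second => "af"
  Position 1: 'c' from first, 'f' from second => "cf"
  Position 2: 'b' from first, 'j' from second => "bj"
  Position 3: 'a' from first, 'f' from second => "af"
Result: afcfbjaf

afcfbjaf


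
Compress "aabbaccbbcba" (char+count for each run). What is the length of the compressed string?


Input: aabbaccbbcba
Runs:
  'a' x 2 => "a2"
  'b' x 2 => "b2"
  'a' x 1 => "a1"
  'c' x 2 => "c2"
  'b' x 2 => "b2"
  'c' x 1 => "c1"
  'b' x 1 => "b1"
  'a' x 1 => "a1"
Compressed: "a2b2a1c2b2c1b1a1"
Compressed length: 16

16


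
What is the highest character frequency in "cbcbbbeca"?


Input: cbcbbbeca
Character counts:
  'a': 1
  'b': 4
  'c': 3
  'e': 1
Maximum frequency: 4

4


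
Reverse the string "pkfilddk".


Input: pkfilddk
Reading characters right to left:
  Position 7: 'k'
  Position 6: 'd'
  Position 5: 'd'
  Position 4: 'l'
  Position 3: 'i'
  Position 2: 'f'
  Position 1: 'k'
  Position 0: 'p'
Reversed: kddlifkp

kddlifkp


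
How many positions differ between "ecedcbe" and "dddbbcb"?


Comparing "ecedcbe" and "dddbbcb" position by position:
  Position 0: 'e' vs 'd' => DIFFER
  Position 1: 'c' vs 'd' => DIFFER
  Position 2: 'e' vs 'd' => DIFFER
  Position 3: 'd' vs 'b' => DIFFER
  Position 4: 'c' vs 'b' => DIFFER
  Position 5: 'b' vs 'c' => DIFFER
  Position 6: 'e' vs 'b' => DIFFER
Positions that differ: 7

7


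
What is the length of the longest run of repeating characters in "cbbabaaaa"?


Input: "cbbabaaaa"
Scanning for longest run:
  Position 1 ('b'): new char, reset run to 1
  Position 2 ('b'): continues run of 'b', length=2
  Position 3 ('a'): new char, reset run to 1
  Position 4 ('b'): new char, reset run to 1
  Position 5 ('a'): new char, reset run to 1
  Position 6 ('a'): continues run of 'a', length=2
  Position 7 ('a'): continues run of 'a', length=3
  Position 8 ('a'): continues run of 'a', length=4
Longest run: 'a' with length 4

4


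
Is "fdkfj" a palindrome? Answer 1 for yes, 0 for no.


Input: fdkfj
Reversed: jfkdf
  Compare pos 0 ('f') with pos 4 ('j'): MISMATCH
  Compare pos 1 ('d') with pos 3 ('f'): MISMATCH
Result: not a palindrome

0


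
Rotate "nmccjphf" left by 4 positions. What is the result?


Input: "nmccjphf", rotate left by 4
First 4 characters: "nmcc"
Remaining characters: "jphf"
Concatenate remaining + first: "jphf" + "nmcc" = "jphfnmcc"

jphfnmcc


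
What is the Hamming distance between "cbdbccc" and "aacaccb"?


Comparing "cbdbccc" and "aacaccb" position by position:
  Position 0: 'c' vs 'a' => differ
  Position 1: 'b' vs 'a' => differ
  Position 2: 'd' vs 'c' => differ
  Position 3: 'b' vs 'a' => differ
  Position 4: 'c' vs 'c' => same
  Position 5: 'c' vs 'c' => same
  Position 6: 'c' vs 'b' => differ
Total differences (Hamming distance): 5

5


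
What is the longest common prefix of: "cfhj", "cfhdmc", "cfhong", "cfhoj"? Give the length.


Words: cfhj, cfhdmc, cfhong, cfhoj
  Position 0: all 'c' => match
  Position 1: all 'f' => match
  Position 2: all 'h' => match
  Position 3: ('j', 'd', 'o', 'o') => mismatch, stop
LCP = "cfh" (length 3)

3


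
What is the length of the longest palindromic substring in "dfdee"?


Input: "dfdee"
Checking substrings for palindromes:
  [0:3] "dfd" (len 3) => palindrome
  [3:5] "ee" (len 2) => palindrome
Longest palindromic substring: "dfd" with length 3

3


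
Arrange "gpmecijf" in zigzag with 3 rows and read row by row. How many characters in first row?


Zigzag "gpmecijf" into 3 rows:
Placing characters:
  'g' => row 0
  'p' => row 1
  'm' => row 2
  'e' => row 1
  'c' => row 0
  'i' => row 1
  'j' => row 2
  'f' => row 1
Rows:
  Row 0: "gc"
  Row 1: "peif"
  Row 2: "mj"
First row length: 2

2


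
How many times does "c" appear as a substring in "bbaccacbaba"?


Searching for "c" in "bbaccacbaba"
Scanning each position:
  Position 0: "b" => no
  Position 1: "b" => no
  Position 2: "a" => no
  Position 3: "c" => MATCH
  Position 4: "c" => MATCH
  Position 5: "a" => no
  Position 6: "c" => MATCH
  Position 7: "b" => no
  Position 8: "a" => no
  Position 9: "b" => no
  Position 10: "a" => no
Total occurrences: 3

3


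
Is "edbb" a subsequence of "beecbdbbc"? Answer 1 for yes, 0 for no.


Check if "edbb" is a subsequence of "beecbdbbc"
Greedy scan:
  Position 0 ('b'): no match needed
  Position 1 ('e'): matches sub[0] = 'e'
  Position 2 ('e'): no match needed
  Position 3 ('c'): no match needed
  Position 4 ('b'): no match needed
  Position 5 ('d'): matches sub[1] = 'd'
  Position 6 ('b'): matches sub[2] = 'b'
  Position 7 ('b'): matches sub[3] = 'b'
  Position 8 ('c'): no match needed
All 4 characters matched => is a subsequence

1


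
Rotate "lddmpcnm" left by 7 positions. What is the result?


Input: "lddmpcnm", rotate left by 7
First 7 characters: "lddmpcn"
Remaining characters: "m"
Concatenate remaining + first: "m" + "lddmpcn" = "mlddmpcn"

mlddmpcn


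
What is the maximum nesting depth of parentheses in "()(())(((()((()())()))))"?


Input: "()(())(((()((()())()))))"
Tracking depth:
  Position 0 '(': depth becomes 1
  Position 1 ')': depth becomes 0
  Position 2 '(': depth becomes 1
  Position 3 '(': depth becomes 2
  Position 4 ')': depth becomes 1
  Position 5 ')': depth becomes 0
  Position 6 '(': depth becomes 1
  Position 7 '(': depth becomes 2
  Position 8 '(': depth becomes 3
  Position 9 '(': depth becomes 4
  Position 10 ')': depth becomes 3
  Position 11 '(': depth becomes 4
  Position 12 '(': depth becomes 5
  Position 13 '(': depth becomes 6
  Position 14 ')': depth becomes 5
  Position 15 '(': depth becomes 6
  Position 16 ')': depth becomes 5
  Position 17 ')': depth becomes 4
  Position 18 '(': depth becomes 5
  Position 19 ')': depth becomes 4
  Position 20 ')': depth becomes 3
  Position 21 ')': depth becomes 2
  Position 22 ')': depth becomes 1
  Position 23 ')': depth becomes 0
Maximum depth reached: 6

6


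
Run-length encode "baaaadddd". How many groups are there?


Input: baaaadddd
Scanning for consecutive runs:
  Group 1: 'b' x 1 (positions 0-0)
  Group 2: 'a' x 4 (positions 1-4)
  Group 3: 'd' x 4 (positions 5-8)
Total groups: 3

3


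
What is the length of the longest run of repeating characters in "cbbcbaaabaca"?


Input: "cbbcbaaabaca"
Scanning for longest run:
  Position 1 ('b'): new char, reset run to 1
  Position 2 ('b'): continues run of 'b', length=2
  Position 3 ('c'): new char, reset run to 1
  Position 4 ('b'): new char, reset run to 1
  Position 5 ('a'): new char, reset run to 1
  Position 6 ('a'): continues run of 'a', length=2
  Position 7 ('a'): continues run of 'a', length=3
  Position 8 ('b'): new char, reset run to 1
  Position 9 ('a'): new char, reset run to 1
  Position 10 ('c'): new char, reset run to 1
  Position 11 ('a'): new char, reset run to 1
Longest run: 'a' with length 3

3


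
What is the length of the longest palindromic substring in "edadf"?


Input: "edadf"
Checking substrings for palindromes:
  [1:4] "dad" (len 3) => palindrome
Longest palindromic substring: "dad" with length 3

3


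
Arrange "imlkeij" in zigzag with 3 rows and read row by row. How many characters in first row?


Zigzag "imlkeij" into 3 rows:
Placing characters:
  'i' => row 0
  'm' => row 1
  'l' => row 2
  'k' => row 1
  'e' => row 0
  'i' => row 1
  'j' => row 2
Rows:
  Row 0: "ie"
  Row 1: "mki"
  Row 2: "lj"
First row length: 2

2


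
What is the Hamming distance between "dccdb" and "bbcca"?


Comparing "dccdb" and "bbcca" position by position:
  Position 0: 'd' vs 'b' => differ
  Position 1: 'c' vs 'b' => differ
  Position 2: 'c' vs 'c' => same
  Position 3: 'd' vs 'c' => differ
  Position 4: 'b' vs 'a' => differ
Total differences (Hamming distance): 4

4


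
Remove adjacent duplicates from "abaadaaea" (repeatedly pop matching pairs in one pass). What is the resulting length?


Input: abaadaaea
Stack-based adjacent duplicate removal:
  Read 'a': push. Stack: a
  Read 'b': push. Stack: ab
  Read 'a': push. Stack: aba
  Read 'a': matches stack top 'a' => pop. Stack: ab
  Read 'd': push. Stack: abd
  Read 'a': push. Stack: abda
  Read 'a': matches stack top 'a' => pop. Stack: abd
  Read 'e': push. Stack: abde
  Read 'a': push. Stack: abdea
Final stack: "abdea" (length 5)

5


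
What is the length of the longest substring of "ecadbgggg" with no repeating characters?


Input: "ecadbgggg"
Sliding window (track last position of each char):
  Position 0 ('e'): window [0,0] length 1 -- new best
  Position 1 ('c'): window [0,1] length 2 -- new best
  Position 2 ('a'): window [0,2] length 3 -- new best
  Position 3 ('d'): window [0,3] length 4 -- new best
  Position 4 ('b'): window [0,4] length 5 -- new best
  Position 5 ('g'): window [0,5] length 6 -- new best
  Position 6 ('g'): repeat (last at 5), move window start to 6
  Position 6 ('g'): window [6,6] length 1
  Position 7 ('g'): repeat (last at 6), move window start to 7
  Position 7 ('g'): window [7,7] length 1
  Position 8 ('g'): repeat (last at 7), move window start to 8
  Position 8 ('g'): window [8,8] length 1
Longest substring with no repeats: "ecadbg" with length 6

6


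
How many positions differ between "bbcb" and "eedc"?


Comparing "bbcb" and "eedc" position by position:
  Position 0: 'b' vs 'e' => DIFFER
  Position 1: 'b' vs 'e' => DIFFER
  Position 2: 'c' vs 'd' => DIFFER
  Position 3: 'b' vs 'c' => DIFFER
Positions that differ: 4

4


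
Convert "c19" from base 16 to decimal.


Input: "c19" in base 16
Positional expansion:
  Digit 'c' (value 12) x 16^2 = 3072
  Digit '1' (value 1) x 16^1 = 16
  Digit '9' (value 9) x 16^0 = 9
Sum = 3097

3097


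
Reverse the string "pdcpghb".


Input: pdcpghb
Reading characters right to left:
  Position 6: 'b'
  Position 5: 'h'
  Position 4: 'g'
  Position 3: 'p'
  Position 2: 'c'
  Position 1: 'd'
  Position 0: 'p'
Reversed: bhgpcdp

bhgpcdp


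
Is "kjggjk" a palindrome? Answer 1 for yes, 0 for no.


Input: kjggjk
Reversed: kjggjk
  Compare pos 0 ('k') with pos 5 ('k'): match
  Compare pos 1 ('j') with pos 4 ('j'): match
  Compare pos 2 ('g') with pos 3 ('g'): match
Result: palindrome

1


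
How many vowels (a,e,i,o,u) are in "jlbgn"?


Input: jlbgn
Checking each character:
  'j' at position 0: consonant
  'l' at position 1: consonant
  'b' at position 2: consonant
  'g' at position 3: consonant
  'n' at position 4: consonant
Total vowels: 0

0


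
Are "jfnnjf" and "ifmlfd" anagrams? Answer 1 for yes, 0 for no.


Strings: "jfnnjf", "ifmlfd"
Sorted first:  ffjjnn
Sorted second: dffilm
Differ at position 0: 'f' vs 'd' => not anagrams

0


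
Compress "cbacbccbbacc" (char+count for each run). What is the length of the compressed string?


Input: cbacbccbbacc
Runs:
  'c' x 1 => "c1"
  'b' x 1 => "b1"
  'a' x 1 => "a1"
  'c' x 1 => "c1"
  'b' x 1 => "b1"
  'c' x 2 => "c2"
  'b' x 2 => "b2"
  'a' x 1 => "a1"
  'c' x 2 => "c2"
Compressed: "c1b1a1c1b1c2b2a1c2"
Compressed length: 18

18


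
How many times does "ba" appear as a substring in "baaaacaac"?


Searching for "ba" in "baaaacaac"
Scanning each position:
  Position 0: "ba" => MATCH
  Position 1: "aa" => no
  Position 2: "aa" => no
  Position 3: "aa" => no
  Position 4: "ac" => no
  Position 5: "ca" => no
  Position 6: "aa" => no
  Position 7: "ac" => no
Total occurrences: 1

1


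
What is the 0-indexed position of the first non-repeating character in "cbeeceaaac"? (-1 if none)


Input: cbeeceaaac
Character frequencies:
  'a': 3
  'b': 1
  'c': 3
  'e': 3
Scanning left to right for freq == 1:
  Position 0 ('c'): freq=3, skip
  Position 1 ('b'): unique! => answer = 1

1


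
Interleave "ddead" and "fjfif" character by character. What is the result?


Interleaving "ddead" and "fjfif":
  Position 0: 'd' from first, 'f' from second => "df"
  Position 1: 'd' from first, 'j' from second => "dj"
  Position 2: 'e' from first, 'f' from second => "ef"
  Position 3: 'a' from first, 'i' from second => "ai"
  Position 4: 'd' from first, 'f' from second => "df"
Result: dfdjefaidf

dfdjefaidf


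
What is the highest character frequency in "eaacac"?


Input: eaacac
Character counts:
  'a': 3
  'c': 2
  'e': 1
Maximum frequency: 3

3


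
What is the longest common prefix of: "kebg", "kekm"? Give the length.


Words: kebg, kekm
  Position 0: all 'k' => match
  Position 1: all 'e' => match
  Position 2: ('b', 'k') => mismatch, stop
LCP = "ke" (length 2)

2


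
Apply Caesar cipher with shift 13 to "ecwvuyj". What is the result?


Caesar cipher: shift "ecwvuyj" by 13
  'e' (pos 4) + 13 = pos 17 = 'r'
  'c' (pos 2) + 13 = pos 15 = 'p'
  'w' (pos 22) + 13 = pos 9 = 'j'
  'v' (pos 21) + 13 = pos 8 = 'i'
  'u' (pos 20) + 13 = pos 7 = 'h'
  'y' (pos 24) + 13 = pos 11 = 'l'
  'j' (pos 9) + 13 = pos 22 = 'w'
Result: rpjihlw

rpjihlw


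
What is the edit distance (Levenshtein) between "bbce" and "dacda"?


Computing edit distance: "bbce" -> "dacda"
DP table:
           d    a    c    d    a
      0    1    2    3    4    5
  b   1    1    2    3    4    5
  b   2    2    2    3    4    5
  c   3    3    3    2    3    4
  e   4    4    4    3    3    4
Edit distance = dp[4][5] = 4

4
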